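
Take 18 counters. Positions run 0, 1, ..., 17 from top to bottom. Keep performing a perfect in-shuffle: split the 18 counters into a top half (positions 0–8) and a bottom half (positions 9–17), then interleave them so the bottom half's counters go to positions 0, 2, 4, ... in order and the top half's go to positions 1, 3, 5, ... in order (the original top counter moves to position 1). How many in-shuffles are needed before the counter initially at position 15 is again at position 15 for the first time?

Follow position 15 under repeated in-shuffles:
15 → 12 → 6 → 13 → 8 → 17 → 16 → 14 → 10 → 2 → 5 → 11 → 4 → 9 → 0 → 1 → 3 → 7 → 15
It first returns after 18 in-shuffles.

18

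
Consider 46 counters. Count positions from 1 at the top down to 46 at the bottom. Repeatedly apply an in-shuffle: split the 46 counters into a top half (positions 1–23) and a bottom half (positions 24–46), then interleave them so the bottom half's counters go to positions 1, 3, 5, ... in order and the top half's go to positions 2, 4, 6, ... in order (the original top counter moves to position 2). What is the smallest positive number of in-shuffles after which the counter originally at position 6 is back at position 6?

23

Follow position 6 under repeated in-shuffles:
6 → 12 → 24 → 1 → 2 → 4 → 8 → 16 → ... → 6 (length 23)
It first returns after 23 in-shuffles.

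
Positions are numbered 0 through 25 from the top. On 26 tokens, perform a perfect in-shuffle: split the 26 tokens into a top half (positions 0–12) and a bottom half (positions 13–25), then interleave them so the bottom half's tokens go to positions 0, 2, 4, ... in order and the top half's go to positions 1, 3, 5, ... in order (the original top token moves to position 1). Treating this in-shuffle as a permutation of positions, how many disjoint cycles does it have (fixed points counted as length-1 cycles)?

Trace each unvisited position around until it returns:
(0 1 3 7 15 4 ... len 18) (2 5 11 23 20 14) (8 17)
3 cycles in total.

3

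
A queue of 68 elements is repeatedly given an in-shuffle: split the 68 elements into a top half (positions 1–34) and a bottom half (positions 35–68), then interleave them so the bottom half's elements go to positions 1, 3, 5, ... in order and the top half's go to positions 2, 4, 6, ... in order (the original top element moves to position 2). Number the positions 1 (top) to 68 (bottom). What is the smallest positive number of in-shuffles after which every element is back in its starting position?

22

The in-shuffle permutes the 68 positions with cycle lengths [2, 11, 11, 22, 22].
Every element is home exactly when every cycle has completed a whole number of laps, i.e. after lcm(2, 11, 22) = 22 in-shuffles.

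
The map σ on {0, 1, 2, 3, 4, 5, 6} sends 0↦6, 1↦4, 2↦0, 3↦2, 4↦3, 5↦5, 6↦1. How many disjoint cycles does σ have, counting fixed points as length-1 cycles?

2

Cycle decomposition: (0 6 1 4 3 2) (5).
2 cycles.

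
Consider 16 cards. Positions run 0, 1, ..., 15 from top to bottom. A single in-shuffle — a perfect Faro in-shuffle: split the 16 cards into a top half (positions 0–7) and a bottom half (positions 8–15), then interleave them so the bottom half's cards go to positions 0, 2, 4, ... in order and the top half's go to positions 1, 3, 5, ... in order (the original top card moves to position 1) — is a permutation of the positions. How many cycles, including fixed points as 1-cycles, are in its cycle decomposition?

Trace each unvisited position around until it returns:
(0 1 3 7 15 14 12 8) (2 5 11 6 13 10 4 9)
2 cycles in total.

2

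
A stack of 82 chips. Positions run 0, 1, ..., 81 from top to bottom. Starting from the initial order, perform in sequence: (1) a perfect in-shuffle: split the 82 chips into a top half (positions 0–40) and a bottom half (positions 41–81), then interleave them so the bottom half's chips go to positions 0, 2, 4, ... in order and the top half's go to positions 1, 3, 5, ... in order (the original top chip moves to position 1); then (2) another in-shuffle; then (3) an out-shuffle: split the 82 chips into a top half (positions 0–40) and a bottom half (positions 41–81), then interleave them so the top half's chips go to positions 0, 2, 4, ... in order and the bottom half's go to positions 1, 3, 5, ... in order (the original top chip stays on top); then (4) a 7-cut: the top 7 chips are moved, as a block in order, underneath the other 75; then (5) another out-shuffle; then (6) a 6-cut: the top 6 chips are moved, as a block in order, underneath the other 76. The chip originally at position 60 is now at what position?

45

Track the chip from position 60 forward through each operation:
  after op 1 (in-shuffle): 60 → 38
  after op 2 (in-shuffle): 38 → 77
  after op 3 (out-shuffle): 77 → 73
  after op 4 (cut 7): 73 → 66
  after op 5 (out-shuffle): 66 → 51
  after op 6 (cut 6): 51 → 45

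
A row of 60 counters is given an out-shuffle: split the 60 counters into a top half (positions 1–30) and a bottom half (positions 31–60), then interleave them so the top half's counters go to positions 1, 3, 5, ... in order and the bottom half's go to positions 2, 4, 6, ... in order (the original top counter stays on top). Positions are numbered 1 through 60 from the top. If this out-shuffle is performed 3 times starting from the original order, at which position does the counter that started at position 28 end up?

40

Track the counter's position through each out-shuffle:
28 → 55 → 50 → 40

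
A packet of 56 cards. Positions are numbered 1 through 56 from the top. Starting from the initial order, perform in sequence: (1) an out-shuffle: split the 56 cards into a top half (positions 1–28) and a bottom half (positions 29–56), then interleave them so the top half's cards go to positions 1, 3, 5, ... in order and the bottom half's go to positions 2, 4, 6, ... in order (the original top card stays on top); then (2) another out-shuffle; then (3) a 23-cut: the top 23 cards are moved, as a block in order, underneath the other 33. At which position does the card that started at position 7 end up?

2

Track the card from position 7 forward through each operation:
  after op 1 (out-shuffle): 7 → 13
  after op 2 (out-shuffle): 13 → 25
  after op 3 (cut 23): 25 → 2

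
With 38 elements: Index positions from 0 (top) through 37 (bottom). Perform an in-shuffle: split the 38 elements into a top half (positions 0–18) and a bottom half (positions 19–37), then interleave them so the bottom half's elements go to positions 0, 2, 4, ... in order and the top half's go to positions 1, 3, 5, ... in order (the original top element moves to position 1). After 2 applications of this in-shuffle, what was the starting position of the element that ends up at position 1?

Work backwards from position 1, undoing one in-shuffle at a time:
1 ← 0 ← 19
So the element now at position 1 started at position 19.

19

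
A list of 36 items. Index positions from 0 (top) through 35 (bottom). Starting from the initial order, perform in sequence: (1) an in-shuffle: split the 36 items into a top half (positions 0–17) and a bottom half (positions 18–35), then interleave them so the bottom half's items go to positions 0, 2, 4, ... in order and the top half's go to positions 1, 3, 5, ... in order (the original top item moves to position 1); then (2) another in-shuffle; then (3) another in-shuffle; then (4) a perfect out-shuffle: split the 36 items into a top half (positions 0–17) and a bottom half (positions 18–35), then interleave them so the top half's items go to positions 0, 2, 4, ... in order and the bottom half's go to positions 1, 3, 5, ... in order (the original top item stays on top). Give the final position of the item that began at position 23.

Track the item from position 23 forward through each operation:
  after op 1 (in-shuffle): 23 → 10
  after op 2 (in-shuffle): 10 → 21
  after op 3 (in-shuffle): 21 → 6
  after op 4 (out-shuffle): 6 → 12

12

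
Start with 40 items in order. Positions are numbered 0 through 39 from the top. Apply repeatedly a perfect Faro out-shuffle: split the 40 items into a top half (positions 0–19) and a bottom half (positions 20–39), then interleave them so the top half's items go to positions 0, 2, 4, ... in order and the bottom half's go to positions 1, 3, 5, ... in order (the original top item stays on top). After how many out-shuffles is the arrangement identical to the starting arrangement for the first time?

12

The out-shuffle permutes the 40 positions with cycle lengths [1, 1, 2, 12, 12, 12].
Every item is home exactly when every cycle has completed a whole number of laps, i.e. after lcm(1, 2, 12) = 12 out-shuffles.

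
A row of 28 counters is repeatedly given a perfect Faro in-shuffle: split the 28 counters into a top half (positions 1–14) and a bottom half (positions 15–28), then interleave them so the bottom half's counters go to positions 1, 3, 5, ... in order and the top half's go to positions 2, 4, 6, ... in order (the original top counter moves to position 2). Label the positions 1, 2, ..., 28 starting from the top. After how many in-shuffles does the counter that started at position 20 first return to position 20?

Follow position 20 under repeated in-shuffles:
20 → 11 → 22 → 15 → 1 → 2 → 4 → 8 → ... → 20 (length 28)
It first returns after 28 in-shuffles.

28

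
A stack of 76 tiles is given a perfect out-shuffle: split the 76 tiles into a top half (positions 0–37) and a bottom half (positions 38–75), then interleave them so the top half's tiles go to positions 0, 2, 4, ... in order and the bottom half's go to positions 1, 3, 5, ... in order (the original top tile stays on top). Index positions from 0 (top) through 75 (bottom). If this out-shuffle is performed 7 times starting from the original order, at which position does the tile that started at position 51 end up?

3

Track the tile's position through each out-shuffle:
51 → 27 → 54 → 33 → 66 → 57 → 39 → 3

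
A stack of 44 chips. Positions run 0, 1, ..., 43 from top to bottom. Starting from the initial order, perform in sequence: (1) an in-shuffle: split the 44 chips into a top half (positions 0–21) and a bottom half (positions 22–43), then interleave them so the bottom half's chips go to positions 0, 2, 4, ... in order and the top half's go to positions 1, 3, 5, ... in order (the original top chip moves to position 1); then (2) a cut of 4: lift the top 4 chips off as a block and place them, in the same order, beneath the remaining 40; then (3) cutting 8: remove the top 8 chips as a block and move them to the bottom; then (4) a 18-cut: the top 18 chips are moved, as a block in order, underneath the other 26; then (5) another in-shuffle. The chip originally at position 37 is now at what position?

1

Track the chip from position 37 forward through each operation:
  after op 1 (in-shuffle): 37 → 30
  after op 2 (cut 4): 30 → 26
  after op 3 (cut 8): 26 → 18
  after op 4 (cut 18): 18 → 0
  after op 5 (in-shuffle): 0 → 1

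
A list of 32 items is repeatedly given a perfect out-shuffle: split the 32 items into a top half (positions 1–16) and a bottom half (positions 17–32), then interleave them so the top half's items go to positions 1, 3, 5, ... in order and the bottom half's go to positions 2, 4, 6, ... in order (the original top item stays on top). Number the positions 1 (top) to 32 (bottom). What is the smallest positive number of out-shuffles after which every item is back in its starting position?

The out-shuffle permutes the 32 positions with cycle lengths [1, 1, 5, 5, 5, 5, 5, 5].
Every item is home exactly when every cycle has completed a whole number of laps, i.e. after lcm(1, 5) = 5 out-shuffles.

5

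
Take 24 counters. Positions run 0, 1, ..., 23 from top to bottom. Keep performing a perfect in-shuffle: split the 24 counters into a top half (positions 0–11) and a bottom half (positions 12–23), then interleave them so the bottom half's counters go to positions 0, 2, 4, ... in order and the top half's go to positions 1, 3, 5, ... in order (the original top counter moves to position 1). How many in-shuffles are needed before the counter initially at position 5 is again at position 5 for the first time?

Follow position 5 under repeated in-shuffles:
5 → 11 → 23 → 22 → 20 → 16 → 8 → 17 → 10 → 21 → 18 → 12 → 0 → 1 → 3 → 7 → 15 → 6 → 13 → 2 → 5
It first returns after 20 in-shuffles.

20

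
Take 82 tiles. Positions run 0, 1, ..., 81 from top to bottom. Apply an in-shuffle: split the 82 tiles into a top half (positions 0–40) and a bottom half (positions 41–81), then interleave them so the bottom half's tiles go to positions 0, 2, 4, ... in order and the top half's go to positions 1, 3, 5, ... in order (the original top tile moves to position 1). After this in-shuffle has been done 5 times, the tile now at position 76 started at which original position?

4

Work backwards from position 76, undoing one in-shuffle at a time:
76 ← 79 ← 39 ← 19 ← 9 ← 4
So the tile now at position 76 started at position 4.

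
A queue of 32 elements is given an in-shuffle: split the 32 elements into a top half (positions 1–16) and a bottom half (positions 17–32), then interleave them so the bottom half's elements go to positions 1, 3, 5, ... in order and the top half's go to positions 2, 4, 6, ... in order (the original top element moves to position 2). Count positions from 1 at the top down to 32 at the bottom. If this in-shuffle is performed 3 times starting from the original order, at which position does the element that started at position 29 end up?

Track the element's position through each in-shuffle:
29 → 25 → 17 → 1

1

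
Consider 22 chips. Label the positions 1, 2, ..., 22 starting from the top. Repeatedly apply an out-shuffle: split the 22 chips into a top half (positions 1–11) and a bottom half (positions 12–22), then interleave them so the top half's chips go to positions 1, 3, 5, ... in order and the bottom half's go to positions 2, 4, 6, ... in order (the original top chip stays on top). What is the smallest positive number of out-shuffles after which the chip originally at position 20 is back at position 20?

Follow position 20 under repeated out-shuffles:
20 → 18 → 14 → 6 → 11 → 21 → 20
It first returns after 6 out-shuffles.

6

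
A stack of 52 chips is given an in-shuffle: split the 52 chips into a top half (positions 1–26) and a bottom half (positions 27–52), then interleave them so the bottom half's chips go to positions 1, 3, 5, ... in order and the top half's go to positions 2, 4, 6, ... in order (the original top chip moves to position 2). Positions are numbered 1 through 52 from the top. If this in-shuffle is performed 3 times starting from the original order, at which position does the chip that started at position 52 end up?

Track the chip's position through each in-shuffle:
52 → 51 → 49 → 45

45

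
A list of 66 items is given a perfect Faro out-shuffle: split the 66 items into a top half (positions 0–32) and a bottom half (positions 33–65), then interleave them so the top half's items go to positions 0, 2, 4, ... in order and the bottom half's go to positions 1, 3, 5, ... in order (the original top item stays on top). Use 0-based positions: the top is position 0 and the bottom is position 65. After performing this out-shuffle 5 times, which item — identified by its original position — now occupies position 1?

Work backwards from position 1, undoing one out-shuffle at a time:
1 ← 33 ← 49 ← 57 ← 61 ← 63
So the item now at position 1 started at position 63.

63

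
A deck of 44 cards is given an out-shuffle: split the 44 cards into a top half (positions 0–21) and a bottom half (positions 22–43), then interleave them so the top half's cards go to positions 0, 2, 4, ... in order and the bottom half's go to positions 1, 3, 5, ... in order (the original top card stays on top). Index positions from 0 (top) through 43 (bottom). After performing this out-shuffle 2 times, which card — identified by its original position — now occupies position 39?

42

Work backwards from position 39, undoing one out-shuffle at a time:
39 ← 41 ← 42
So the card now at position 39 started at position 42.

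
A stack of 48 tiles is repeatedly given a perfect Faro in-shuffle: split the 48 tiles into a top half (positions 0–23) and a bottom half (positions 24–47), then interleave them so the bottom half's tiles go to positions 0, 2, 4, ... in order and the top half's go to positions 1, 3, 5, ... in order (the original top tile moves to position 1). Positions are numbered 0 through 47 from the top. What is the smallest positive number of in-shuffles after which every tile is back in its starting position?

21

The in-shuffle permutes the 48 positions with cycle lengths [3, 3, 21, 21].
Every tile is home exactly when every cycle has completed a whole number of laps, i.e. after lcm(3, 21) = 21 in-shuffles.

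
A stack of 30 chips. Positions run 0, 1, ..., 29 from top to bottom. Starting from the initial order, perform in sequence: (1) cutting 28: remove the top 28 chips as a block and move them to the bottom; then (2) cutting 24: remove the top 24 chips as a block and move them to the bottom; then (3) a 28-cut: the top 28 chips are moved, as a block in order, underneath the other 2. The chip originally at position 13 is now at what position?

Track the chip from position 13 forward through each operation:
  after op 1 (cut 28): 13 → 15
  after op 2 (cut 24): 15 → 21
  after op 3 (cut 28): 21 → 23

23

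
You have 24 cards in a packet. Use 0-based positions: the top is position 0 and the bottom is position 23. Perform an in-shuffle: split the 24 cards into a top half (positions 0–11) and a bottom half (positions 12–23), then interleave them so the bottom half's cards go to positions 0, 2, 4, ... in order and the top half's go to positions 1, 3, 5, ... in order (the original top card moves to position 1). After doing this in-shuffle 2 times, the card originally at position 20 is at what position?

8

Track the card's position through each in-shuffle:
20 → 16 → 8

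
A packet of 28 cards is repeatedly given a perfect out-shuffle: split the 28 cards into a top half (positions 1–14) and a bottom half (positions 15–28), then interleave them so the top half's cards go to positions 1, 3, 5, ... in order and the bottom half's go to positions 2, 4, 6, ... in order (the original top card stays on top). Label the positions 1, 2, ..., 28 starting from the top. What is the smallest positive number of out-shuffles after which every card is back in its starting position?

The out-shuffle permutes the 28 positions with cycle lengths [1, 1, 2, 6, 18].
Every card is home exactly when every cycle has completed a whole number of laps, i.e. after lcm(1, 2, 6, 18) = 18 out-shuffles.

18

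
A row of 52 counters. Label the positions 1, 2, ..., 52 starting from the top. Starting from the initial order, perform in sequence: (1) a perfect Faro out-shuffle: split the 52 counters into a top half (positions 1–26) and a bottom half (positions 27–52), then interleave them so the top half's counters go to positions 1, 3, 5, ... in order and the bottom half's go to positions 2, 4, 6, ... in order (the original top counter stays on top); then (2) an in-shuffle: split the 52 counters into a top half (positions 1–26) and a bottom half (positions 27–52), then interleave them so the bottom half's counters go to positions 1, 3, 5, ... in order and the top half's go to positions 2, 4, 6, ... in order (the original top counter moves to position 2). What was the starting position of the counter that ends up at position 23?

45

Undo the operations in reverse order, starting from position 23:
  undo op 2 (in-shuffle, from bottom half): 23 ← 38
  undo op 1 (out-shuffle, from bottom half): 38 ← 45
So the counter at position 23 came from original position 45.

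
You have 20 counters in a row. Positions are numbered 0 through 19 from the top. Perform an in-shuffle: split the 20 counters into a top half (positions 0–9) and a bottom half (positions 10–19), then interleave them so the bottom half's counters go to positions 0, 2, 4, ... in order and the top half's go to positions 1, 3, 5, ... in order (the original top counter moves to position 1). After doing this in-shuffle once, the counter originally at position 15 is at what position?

10

Track the counter's position through each in-shuffle:
15 → 10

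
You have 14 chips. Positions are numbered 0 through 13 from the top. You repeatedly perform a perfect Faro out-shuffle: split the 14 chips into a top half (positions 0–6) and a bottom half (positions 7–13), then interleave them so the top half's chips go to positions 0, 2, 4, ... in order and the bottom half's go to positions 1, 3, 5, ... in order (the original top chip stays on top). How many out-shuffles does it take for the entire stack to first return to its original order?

The out-shuffle permutes the 14 positions with cycle lengths [1, 1, 12].
Every chip is home exactly when every cycle has completed a whole number of laps, i.e. after lcm(1, 12) = 12 out-shuffles.

12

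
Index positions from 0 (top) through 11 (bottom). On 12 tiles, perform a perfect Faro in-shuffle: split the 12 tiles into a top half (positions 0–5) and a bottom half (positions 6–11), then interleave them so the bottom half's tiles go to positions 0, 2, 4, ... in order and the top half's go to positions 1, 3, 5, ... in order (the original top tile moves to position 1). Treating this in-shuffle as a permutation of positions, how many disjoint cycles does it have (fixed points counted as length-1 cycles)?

1

Trace each unvisited position around until it returns:
(0 1 3 7 2 5 ... len 12)
1 cycle in total.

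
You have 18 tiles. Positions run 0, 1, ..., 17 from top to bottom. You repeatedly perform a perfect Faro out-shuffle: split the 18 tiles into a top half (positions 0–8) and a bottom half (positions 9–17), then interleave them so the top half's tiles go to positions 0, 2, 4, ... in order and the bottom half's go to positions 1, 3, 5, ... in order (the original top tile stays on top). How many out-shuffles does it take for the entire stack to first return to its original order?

8

The out-shuffle permutes the 18 positions with cycle lengths [1, 1, 8, 8].
Every tile is home exactly when every cycle has completed a whole number of laps, i.e. after lcm(1, 8) = 8 out-shuffles.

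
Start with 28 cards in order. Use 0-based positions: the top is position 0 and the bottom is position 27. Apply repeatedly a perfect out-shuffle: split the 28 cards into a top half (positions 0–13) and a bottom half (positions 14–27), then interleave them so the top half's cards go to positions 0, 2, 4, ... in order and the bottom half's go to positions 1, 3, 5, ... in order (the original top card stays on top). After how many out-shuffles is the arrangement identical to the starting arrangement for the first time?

18

The out-shuffle permutes the 28 positions with cycle lengths [1, 1, 2, 6, 18].
Every card is home exactly when every cycle has completed a whole number of laps, i.e. after lcm(1, 2, 6, 18) = 18 out-shuffles.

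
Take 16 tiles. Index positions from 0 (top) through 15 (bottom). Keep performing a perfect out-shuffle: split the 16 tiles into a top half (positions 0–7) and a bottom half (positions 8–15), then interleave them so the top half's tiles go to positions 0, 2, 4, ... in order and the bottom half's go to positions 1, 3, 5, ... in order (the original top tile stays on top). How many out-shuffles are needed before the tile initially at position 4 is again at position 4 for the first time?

4

Follow position 4 under repeated out-shuffles:
4 → 8 → 1 → 2 → 4
It first returns after 4 out-shuffles.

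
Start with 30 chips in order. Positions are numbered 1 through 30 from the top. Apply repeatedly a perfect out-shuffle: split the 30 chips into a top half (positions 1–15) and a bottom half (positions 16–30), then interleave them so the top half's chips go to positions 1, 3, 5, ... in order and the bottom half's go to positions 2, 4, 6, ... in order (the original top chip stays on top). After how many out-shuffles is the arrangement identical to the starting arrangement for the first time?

The out-shuffle permutes the 30 positions with cycle lengths [1, 1, 28].
Every chip is home exactly when every cycle has completed a whole number of laps, i.e. after lcm(1, 28) = 28 out-shuffles.

28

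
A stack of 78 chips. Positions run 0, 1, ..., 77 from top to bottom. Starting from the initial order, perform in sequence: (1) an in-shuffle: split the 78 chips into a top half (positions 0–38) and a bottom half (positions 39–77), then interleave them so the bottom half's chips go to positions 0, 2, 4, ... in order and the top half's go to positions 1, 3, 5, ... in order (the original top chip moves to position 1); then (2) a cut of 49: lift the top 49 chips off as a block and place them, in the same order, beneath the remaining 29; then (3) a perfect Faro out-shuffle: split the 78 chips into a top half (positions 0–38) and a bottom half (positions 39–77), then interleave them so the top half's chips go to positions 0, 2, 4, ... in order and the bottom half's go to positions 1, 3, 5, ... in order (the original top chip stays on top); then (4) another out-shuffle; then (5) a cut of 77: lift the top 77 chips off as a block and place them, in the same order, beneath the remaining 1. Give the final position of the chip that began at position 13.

71

Track the chip from position 13 forward through each operation:
  after op 1 (in-shuffle): 13 → 27
  after op 2 (cut 49): 27 → 56
  after op 3 (out-shuffle): 56 → 35
  after op 4 (out-shuffle): 35 → 70
  after op 5 (cut 77): 70 → 71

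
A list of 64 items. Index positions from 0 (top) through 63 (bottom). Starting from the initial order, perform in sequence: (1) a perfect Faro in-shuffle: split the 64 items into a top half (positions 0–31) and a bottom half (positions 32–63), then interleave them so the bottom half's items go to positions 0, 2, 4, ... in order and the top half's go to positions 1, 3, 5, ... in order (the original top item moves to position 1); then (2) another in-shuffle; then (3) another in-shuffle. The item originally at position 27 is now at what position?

Track the item from position 27 forward through each operation:
  after op 1 (in-shuffle): 27 → 55
  after op 2 (in-shuffle): 55 → 46
  after op 3 (in-shuffle): 46 → 28

28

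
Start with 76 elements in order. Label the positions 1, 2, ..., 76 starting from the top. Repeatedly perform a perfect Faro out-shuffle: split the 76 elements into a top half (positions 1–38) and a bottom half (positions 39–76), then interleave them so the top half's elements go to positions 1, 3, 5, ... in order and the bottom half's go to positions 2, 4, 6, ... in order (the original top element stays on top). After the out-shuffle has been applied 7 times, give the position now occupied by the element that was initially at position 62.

9

Track the element's position through each out-shuffle:
62 → 48 → 20 → 39 → 2 → 3 → 5 → 9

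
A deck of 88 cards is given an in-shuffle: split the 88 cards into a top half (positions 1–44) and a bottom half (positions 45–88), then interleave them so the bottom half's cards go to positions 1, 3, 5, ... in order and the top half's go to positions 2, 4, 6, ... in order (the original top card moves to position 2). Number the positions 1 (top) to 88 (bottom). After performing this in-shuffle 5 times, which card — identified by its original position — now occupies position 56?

24

Work backwards from position 56, undoing one in-shuffle at a time:
56 ← 28 ← 14 ← 7 ← 48 ← 24
So the card now at position 56 started at position 24.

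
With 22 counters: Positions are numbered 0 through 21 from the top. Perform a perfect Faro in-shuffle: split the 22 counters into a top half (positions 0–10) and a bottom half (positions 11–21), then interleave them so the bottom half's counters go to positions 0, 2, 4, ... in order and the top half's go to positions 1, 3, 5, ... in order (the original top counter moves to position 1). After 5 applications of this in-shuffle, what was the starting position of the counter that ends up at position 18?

Work backwards from position 18, undoing one in-shuffle at a time:
18 ← 20 ← 21 ← 10 ← 16 ← 19
So the counter now at position 18 started at position 19.

19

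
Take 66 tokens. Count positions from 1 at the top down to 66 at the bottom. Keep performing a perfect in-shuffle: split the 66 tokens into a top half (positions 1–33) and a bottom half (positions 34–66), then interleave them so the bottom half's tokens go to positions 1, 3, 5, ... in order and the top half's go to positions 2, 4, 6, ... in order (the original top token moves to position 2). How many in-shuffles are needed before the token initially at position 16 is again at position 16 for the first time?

66

Follow position 16 under repeated in-shuffles:
16 → 32 → 64 → 61 → 55 → 43 → 19 → 38 → ... → 16 (length 66)
It first returns after 66 in-shuffles.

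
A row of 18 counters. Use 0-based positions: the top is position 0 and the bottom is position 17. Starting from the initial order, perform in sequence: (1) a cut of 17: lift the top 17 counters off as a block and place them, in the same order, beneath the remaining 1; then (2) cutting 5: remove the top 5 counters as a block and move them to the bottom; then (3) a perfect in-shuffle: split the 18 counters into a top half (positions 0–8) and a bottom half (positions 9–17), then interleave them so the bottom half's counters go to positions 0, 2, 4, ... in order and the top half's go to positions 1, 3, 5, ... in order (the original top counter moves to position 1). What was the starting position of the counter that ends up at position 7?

7

Undo the operations in reverse order, starting from position 7:
  undo op 3 (in-shuffle, from top half): 7 ← 3
  undo op 2 (cut 5): 3 ← 8
  undo op 1 (cut 17): 8 ← 7
So the counter at position 7 came from original position 7.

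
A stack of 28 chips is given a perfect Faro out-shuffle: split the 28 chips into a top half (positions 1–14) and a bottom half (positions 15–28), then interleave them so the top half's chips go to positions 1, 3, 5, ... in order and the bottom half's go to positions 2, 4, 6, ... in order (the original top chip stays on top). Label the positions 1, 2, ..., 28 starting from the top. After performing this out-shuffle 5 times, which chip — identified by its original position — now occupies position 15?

20

Work backwards from position 15, undoing one out-shuffle at a time:
15 ← 8 ← 18 ← 23 ← 12 ← 20
So the chip now at position 15 started at position 20.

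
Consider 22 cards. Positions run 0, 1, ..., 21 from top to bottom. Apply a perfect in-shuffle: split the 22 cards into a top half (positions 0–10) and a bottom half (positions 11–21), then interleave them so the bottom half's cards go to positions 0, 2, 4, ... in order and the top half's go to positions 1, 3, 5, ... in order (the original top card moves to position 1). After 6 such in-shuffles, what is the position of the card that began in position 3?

2

Track the card's position through each in-shuffle:
3 → 7 → 15 → 8 → 17 → 12 → 2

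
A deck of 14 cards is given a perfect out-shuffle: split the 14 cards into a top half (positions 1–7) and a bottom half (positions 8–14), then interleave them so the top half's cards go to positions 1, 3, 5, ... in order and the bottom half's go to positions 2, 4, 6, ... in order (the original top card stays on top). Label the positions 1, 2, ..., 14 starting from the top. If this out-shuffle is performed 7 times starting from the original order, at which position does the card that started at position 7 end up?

Track the card's position through each out-shuffle:
7 → 13 → 12 → 10 → 6 → 11 → 8 → 2

2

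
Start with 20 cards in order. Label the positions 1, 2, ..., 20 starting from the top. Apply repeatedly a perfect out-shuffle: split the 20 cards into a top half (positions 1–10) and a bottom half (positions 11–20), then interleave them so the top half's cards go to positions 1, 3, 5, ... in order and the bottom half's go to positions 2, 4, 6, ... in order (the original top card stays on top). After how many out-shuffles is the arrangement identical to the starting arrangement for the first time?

The out-shuffle permutes the 20 positions with cycle lengths [1, 1, 18].
Every card is home exactly when every cycle has completed a whole number of laps, i.e. after lcm(1, 18) = 18 out-shuffles.

18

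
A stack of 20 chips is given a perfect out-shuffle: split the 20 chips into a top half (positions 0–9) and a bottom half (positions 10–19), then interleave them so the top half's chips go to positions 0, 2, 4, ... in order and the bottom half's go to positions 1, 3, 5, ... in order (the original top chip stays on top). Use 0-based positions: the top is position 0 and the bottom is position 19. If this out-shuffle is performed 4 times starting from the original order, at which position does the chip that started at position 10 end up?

8

Track the chip's position through each out-shuffle:
10 → 1 → 2 → 4 → 8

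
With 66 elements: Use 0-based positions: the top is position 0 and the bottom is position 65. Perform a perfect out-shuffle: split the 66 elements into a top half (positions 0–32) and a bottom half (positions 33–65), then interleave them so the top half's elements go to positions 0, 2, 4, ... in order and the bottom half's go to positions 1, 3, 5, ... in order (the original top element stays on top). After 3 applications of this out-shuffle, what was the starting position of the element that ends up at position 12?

Work backwards from position 12, undoing one out-shuffle at a time:
12 ← 6 ← 3 ← 34
So the element now at position 12 started at position 34.

34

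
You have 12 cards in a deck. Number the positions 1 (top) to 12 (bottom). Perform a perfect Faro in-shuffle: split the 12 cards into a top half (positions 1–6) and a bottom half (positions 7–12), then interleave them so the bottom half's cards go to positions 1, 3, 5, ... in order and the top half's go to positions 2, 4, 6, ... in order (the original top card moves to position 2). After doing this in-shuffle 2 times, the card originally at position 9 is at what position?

10

Track the card's position through each in-shuffle:
9 → 5 → 10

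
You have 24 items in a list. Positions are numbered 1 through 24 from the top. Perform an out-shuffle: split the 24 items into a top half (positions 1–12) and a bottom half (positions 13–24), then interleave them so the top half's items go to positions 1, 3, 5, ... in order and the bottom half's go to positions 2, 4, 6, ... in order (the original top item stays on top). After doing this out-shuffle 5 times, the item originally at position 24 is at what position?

24

Position 24 is a fixed point of every out-shuffle, so the item never moves.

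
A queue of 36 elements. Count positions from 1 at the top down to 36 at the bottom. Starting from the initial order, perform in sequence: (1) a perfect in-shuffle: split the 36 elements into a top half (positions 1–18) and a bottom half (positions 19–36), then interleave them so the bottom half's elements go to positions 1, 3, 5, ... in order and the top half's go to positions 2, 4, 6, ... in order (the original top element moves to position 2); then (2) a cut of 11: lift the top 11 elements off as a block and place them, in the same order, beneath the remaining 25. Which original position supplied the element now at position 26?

Undo the operations in reverse order, starting from position 26:
  undo op 2 (cut 11): 26 ← 1
  undo op 1 (in-shuffle, from bottom half): 1 ← 19
So the element at position 26 came from original position 19.

19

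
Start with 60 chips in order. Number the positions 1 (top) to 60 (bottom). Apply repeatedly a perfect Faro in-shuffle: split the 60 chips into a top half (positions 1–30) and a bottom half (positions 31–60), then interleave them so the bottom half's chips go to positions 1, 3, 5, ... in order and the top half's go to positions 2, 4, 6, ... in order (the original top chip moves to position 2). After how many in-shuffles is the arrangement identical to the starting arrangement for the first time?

The in-shuffle permutes the 60 positions with cycle lengths [60].
Every chip is home exactly when every cycle has completed a whole number of laps, i.e. after lcm(60) = 60 in-shuffles.

60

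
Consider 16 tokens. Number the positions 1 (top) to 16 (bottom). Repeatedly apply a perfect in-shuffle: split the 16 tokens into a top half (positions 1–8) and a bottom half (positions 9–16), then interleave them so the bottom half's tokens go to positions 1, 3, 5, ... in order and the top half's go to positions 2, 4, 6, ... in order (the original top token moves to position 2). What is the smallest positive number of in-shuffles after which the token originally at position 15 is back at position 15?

Follow position 15 under repeated in-shuffles:
15 → 13 → 9 → 1 → 2 → 4 → 8 → 16 → 15
It first returns after 8 in-shuffles.

8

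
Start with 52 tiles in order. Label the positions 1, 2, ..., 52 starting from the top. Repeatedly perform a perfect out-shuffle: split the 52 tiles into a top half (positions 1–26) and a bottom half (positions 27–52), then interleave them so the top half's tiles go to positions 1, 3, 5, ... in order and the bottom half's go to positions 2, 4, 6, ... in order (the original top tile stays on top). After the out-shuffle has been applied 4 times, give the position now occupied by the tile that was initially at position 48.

39

Track the tile's position through each out-shuffle:
48 → 44 → 36 → 20 → 39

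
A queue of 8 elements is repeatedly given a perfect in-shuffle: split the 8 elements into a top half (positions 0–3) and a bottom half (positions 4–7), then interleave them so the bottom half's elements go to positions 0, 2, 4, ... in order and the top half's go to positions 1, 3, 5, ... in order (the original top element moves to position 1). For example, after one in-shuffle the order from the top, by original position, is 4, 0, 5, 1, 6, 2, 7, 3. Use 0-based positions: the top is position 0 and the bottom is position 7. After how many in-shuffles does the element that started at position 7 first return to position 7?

Follow position 7 under repeated in-shuffles:
7 → 6 → 4 → 0 → 1 → 3 → 7
It first returns after 6 in-shuffles.

6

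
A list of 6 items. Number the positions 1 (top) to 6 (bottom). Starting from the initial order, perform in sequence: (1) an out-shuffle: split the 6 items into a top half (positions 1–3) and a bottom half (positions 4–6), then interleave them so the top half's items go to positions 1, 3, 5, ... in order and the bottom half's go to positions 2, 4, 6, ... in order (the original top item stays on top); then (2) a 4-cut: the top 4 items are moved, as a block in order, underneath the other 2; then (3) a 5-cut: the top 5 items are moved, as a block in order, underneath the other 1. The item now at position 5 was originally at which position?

Undo the operations in reverse order, starting from position 5:
  undo op 3 (cut 5): 5 ← 4
  undo op 2 (cut 4): 4 ← 2
  undo op 1 (out-shuffle, from bottom half): 2 ← 4
So the item at position 5 came from original position 4.

4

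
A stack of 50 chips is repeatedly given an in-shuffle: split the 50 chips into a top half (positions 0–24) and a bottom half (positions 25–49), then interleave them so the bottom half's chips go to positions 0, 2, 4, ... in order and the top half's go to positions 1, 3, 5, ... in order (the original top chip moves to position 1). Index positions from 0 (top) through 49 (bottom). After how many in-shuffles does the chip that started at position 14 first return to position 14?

Follow position 14 under repeated in-shuffles:
14 → 29 → 8 → 17 → 35 → 20 → 41 → 32 → 14
It first returns after 8 in-shuffles.

8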